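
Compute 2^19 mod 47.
3

Repeated squaring. Binary of 19 = 10011.
2^1 ≡ 2 (mod 47); 2^2 ≡ 4 (mod 47); 2^4 ≡ 16 (mod 47); 2^8 ≡ 21 (mod 47); 2^16 ≡ 18 (mod 47)
2^19 = 2^1 × 2^2 × 2^16 ≡ 3 (mod 47)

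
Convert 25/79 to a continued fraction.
[0; 3, 6, 4]

Euclidean algorithm steps:
25 = 0 × 79 + 25
79 = 3 × 25 + 4
25 = 6 × 4 + 1
4 = 4 × 1 + 0
Continued fraction: [0; 3, 6, 4]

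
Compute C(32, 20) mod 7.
0

Using Lucas' theorem:
Write n=32 and k=20 in base 7:
n in base 7: [4, 4]
k in base 7: [2, 6]
C(32,20) mod 7 = ∏ C(n_i, k_i) mod 7
Digit binomials (mod 7): C(4,2) = 6; C(4,6) = 0 (k_i > n_i)
Product: 6 × 0 = 0 ≡ 0 (mod 7)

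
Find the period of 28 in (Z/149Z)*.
37

149 is prime, so ord(28) divides φ(149) = 148.
Divisors of 148: 1, 2, 4, 37, 74, 148.
Repeated squaring: 28^1 ≡ 28, 28^2 ≡ 39, 28^4 ≡ 31, 28^8 ≡ 67, 28^16 ≡ 19, 28^32 ≡ 63, 28^64 ≡ 95, 28^128 ≡ 85 (mod 149).
Test 28^d mod 149 for each divisor d in increasing order:
28^1 ≡ 28
28^2 ≡ 39
28^4 ≡ 31
28^37 = 28^32·28^4·28^1 ≡ 1  ← first divisor giving 1
The order is 37.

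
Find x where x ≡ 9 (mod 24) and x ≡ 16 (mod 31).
729

Using Chinese Remainder Theorem:
M = 24 × 31 = 744
M1 = 31, M2 = 24
y1 = 31^(-1) mod 24 = 7
y2 = 24^(-1) mod 31 = 22
x = (9×31×7 + 16×24×22) mod 744 = 729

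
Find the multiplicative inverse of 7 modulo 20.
3

gcd(7, 20) = 1, so the inverse exists.
Extended Euclidean algorithm on (20, 7):
20 = 2 × 7 + 6  ⟹  6 = (1)·20 + (-2)·7
7 = 1 × 6 + 1  ⟹  1 = (-1)·20 + (3)·7
So (3)·7 ≡ 1 (mod 20), i.e. 7^(-1) ≡ 3 (mod 20).
Check: 7 × 3 = 21 ≡ 1 (mod 20)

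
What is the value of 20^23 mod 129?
116

Repeated squaring. Binary of 23 = 10111.
20^1 ≡ 20 (mod 129); 20^2 ≡ 13 (mod 129); 20^4 ≡ 40 (mod 129); 20^8 ≡ 52 (mod 129); 20^16 ≡ 124 (mod 129)
20^23 = 20^1 × 20^2 × 20^4 × 20^16 ≡ 116 (mod 129)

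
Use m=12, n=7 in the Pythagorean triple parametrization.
(95, 168, 193)

Euclid's formula: a = m² - n², b = 2mn, c = m² + n²
m = 12, n = 7
a = 12² - 7² = 144 - 49 = 95
b = 2 × 12 × 7 = 168
c = 12² + 7² = 144 + 49 = 193
Verification: 95² + 168² = 9025 + 28224 = 37249 = 193² ✓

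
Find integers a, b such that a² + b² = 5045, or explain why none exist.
2² + 71² (a=2, b=71)

Factorization: 5045 = 5 × 1009
By Fermat: n is sum of two squares iff every prime p ≡ 3 (mod 4) appears to even power.
All primes ≡ 3 (mod 4) appear to even power.
Search a = 0, 1, 2, … for 5045 - a² a perfect square: first hit at a = 2: 5045 - 4 = 5041 = 71².
5045 = 2² + 71² = 4 + 5041 ✓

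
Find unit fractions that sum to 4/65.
1/17 + 1/369 + 1/203873 + 1/83128196385

Greedy algorithm:
4/65: ceiling(65/4) = 17, use 1/17
3/1105: ceiling(1105/3) = 369, use 1/369
2/407745: ceiling(407745/2) = 203873, use 1/203873
1/83128196385: ceiling(83128196385/1) = 83128196385, use 1/83128196385
Result: 4/65 = 1/17 + 1/369 + 1/203873 + 1/83128196385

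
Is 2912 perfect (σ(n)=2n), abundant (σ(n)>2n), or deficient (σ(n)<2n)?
abundant

Proper divisors of 2912: sum = 1 + 2 + 4 + 7 + 8 + 13 + 14 + 16 + ... + 364 + 416 + 728 + 1456 (23 divisors) = 4144
Since 4144 > 2912, 2912 is abundant.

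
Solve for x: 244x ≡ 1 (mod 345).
304

gcd(244, 345) = 1, so the inverse exists.
Extended Euclidean algorithm on (345, 244):
345 = 1 × 244 + 101  ⟹  101 = (1)·345 + (-1)·244
244 = 2 × 101 + 42  ⟹  42 = (-2)·345 + (3)·244
101 = 2 × 42 + 17  ⟹  17 = (5)·345 + (-7)·244
42 = 2 × 17 + 8  ⟹  8 = (-12)·345 + (17)·244
17 = 2 × 8 + 1  ⟹  1 = (29)·345 + (-41)·244
So (-41)·244 ≡ 1 (mod 345), i.e. 244^(-1) ≡ -41 ≡ 304 (mod 345).
Check: 244 × 304 = 74176 ≡ 1 (mod 345)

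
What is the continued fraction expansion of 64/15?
[4; 3, 1, 3]

Euclidean algorithm steps:
64 = 4 × 15 + 4
15 = 3 × 4 + 3
4 = 1 × 3 + 1
3 = 3 × 1 + 0
Continued fraction: [4; 3, 1, 3]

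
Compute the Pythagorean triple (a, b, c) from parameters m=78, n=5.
(6059, 780, 6109)

Euclid's formula: a = m² - n², b = 2mn, c = m² + n²
m = 78, n = 5
a = 78² - 5² = 6084 - 25 = 6059
b = 2 × 78 × 5 = 780
c = 78² + 5² = 6084 + 25 = 6109
Verification: 6059² + 780² = 36711481 + 608400 = 37319881 = 6109² ✓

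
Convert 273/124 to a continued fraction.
[2; 4, 1, 24]

Euclidean algorithm steps:
273 = 2 × 124 + 25
124 = 4 × 25 + 24
25 = 1 × 24 + 1
24 = 24 × 1 + 0
Continued fraction: [2; 4, 1, 24]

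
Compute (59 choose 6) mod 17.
11

Using Lucas' theorem:
Write n=59 and k=6 in base 17:
n in base 17: [3, 8]
k in base 17: [0, 6]
C(59,6) mod 17 = ∏ C(n_i, k_i) mod 17
Digit binomials (mod 17): C(3,0) = 1; C(8,6) = 28 ≡ 11
Product: 1 × 11 = 11 ≡ 11 (mod 17)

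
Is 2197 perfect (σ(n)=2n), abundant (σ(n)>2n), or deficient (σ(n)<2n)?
deficient

Proper divisors of 2197: sum = 1 + 13 + 169 = 183
Since 183 < 2197, 2197 is deficient.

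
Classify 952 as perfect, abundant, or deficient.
abundant

Proper divisors of 952: sum = 1 + 2 + 4 + 7 + 8 + 14 + 17 + 28 + 34 + 56 + 68 + 119 + 136 + 238 + 476 = 1208
Since 1208 > 952, 952 is abundant.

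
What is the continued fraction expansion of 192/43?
[4; 2, 6, 1, 2]

Euclidean algorithm steps:
192 = 4 × 43 + 20
43 = 2 × 20 + 3
20 = 6 × 3 + 2
3 = 1 × 2 + 1
2 = 2 × 1 + 0
Continued fraction: [4; 2, 6, 1, 2]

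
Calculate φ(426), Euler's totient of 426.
140

426 = 2 × 3 × 71
φ(n) = n × ∏(1 - 1/p) for each prime p dividing n
φ(426) = 426 × (1 - 1/2) × (1 - 1/3) × (1 - 1/71) = 140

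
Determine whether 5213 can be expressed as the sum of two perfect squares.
37² + 62² (a=37, b=62)

Factorization: 5213 = 13 × 401
By Fermat: n is sum of two squares iff every prime p ≡ 3 (mod 4) appears to even power.
All primes ≡ 3 (mod 4) appear to even power.
Search a = 0, 1, 2, … for 5213 - a² a perfect square: first hit at a = 37: 5213 - 1369 = 3844 = 62².
5213 = 37² + 62² = 1369 + 3844 ✓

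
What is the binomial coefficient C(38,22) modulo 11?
3

Using Lucas' theorem:
Write n=38 and k=22 in base 11:
n in base 11: [3, 5]
k in base 11: [2, 0]
C(38,22) mod 11 = ∏ C(n_i, k_i) mod 11
Digit binomials (mod 11): C(3,2) = 3; C(5,0) = 1
Product: 3 × 1 = 3 ≡ 3 (mod 11)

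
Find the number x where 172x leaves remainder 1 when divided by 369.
118

gcd(172, 369) = 1, so the inverse exists.
Extended Euclidean algorithm on (369, 172):
369 = 2 × 172 + 25  ⟹  25 = (1)·369 + (-2)·172
172 = 6 × 25 + 22  ⟹  22 = (-6)·369 + (13)·172
25 = 1 × 22 + 3  ⟹  3 = (7)·369 + (-15)·172
22 = 7 × 3 + 1  ⟹  1 = (-55)·369 + (118)·172
So (118)·172 ≡ 1 (mod 369), i.e. 172^(-1) ≡ 118 (mod 369).
Check: 172 × 118 = 20296 ≡ 1 (mod 369)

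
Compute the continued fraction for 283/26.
[10; 1, 7, 1, 2]

Euclidean algorithm steps:
283 = 10 × 26 + 23
26 = 1 × 23 + 3
23 = 7 × 3 + 2
3 = 1 × 2 + 1
2 = 2 × 1 + 0
Continued fraction: [10; 1, 7, 1, 2]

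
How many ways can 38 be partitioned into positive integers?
26015

p(n) counts ways to write n as a sum of positive integers (order ignored).
Euler's pentagonal recurrence: p(k) = p(k-1) + p(k-2) - p(k-5) - p(k-7) + p(k-12) + p(k-15) - ... (offsets j(3j∓1)/2, signs ++--, p(0)=1, p(<0)=0).
DP table for k = 0..37: p(0)=1, p(1)=1, p(2)=2, p(3)=3, p(4)=5, p(5)=7, p(6)=11, p(7)=15, p(8)=22, p(9)=30, p(10)=42, p(11)=56, p(12)=77, p(13)=101, p(14)=135, p(15)=176, p(16)=231, p(17)=297, p(18)=385, p(19)=490, p(20)=627, p(21)=792, p(22)=1002, p(23)=1255, p(24)=1575, p(25)=1958, p(26)=2436, p(27)=3010, p(28)=3718, p(29)=4565, p(30)=5604, p(31)=6842, p(32)=8349, p(33)=10143, p(34)=12310, p(35)=14883, p(36)=17977, p(37)=21637.
Final step: p(38) = p(37) + p(36) - p(33) - p(31) + p(26) + p(23) - p(16) - p(12) + p(3)
= 21637 + 17977 - 10143 - 6842 + 2436 + 1255 - 231 - 77 + 3
= 26015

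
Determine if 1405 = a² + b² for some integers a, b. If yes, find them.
6² + 37² (a=6, b=37)

Factorization: 1405 = 5 × 281
By Fermat: n is sum of two squares iff every prime p ≡ 3 (mod 4) appears to even power.
All primes ≡ 3 (mod 4) appear to even power.
Search a = 0, 1, 2, … for 1405 - a² a perfect square: first hit at a = 6: 1405 - 36 = 1369 = 37².
1405 = 6² + 37² = 36 + 1369 ✓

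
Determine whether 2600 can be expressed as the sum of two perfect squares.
10² + 50² (a=10, b=50)

Factorization: 2600 = 2^3 × 5^2 × 13
By Fermat: n is sum of two squares iff every prime p ≡ 3 (mod 4) appears to even power.
All primes ≡ 3 (mod 4) appear to even power.
Search a = 0, 1, 2, … for 2600 - a² a perfect square: first hit at a = 10: 2600 - 100 = 2500 = 50².
2600 = 10² + 50² = 100 + 2500 ✓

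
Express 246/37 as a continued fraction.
[6; 1, 1, 1, 5, 2]

Euclidean algorithm steps:
246 = 6 × 37 + 24
37 = 1 × 24 + 13
24 = 1 × 13 + 11
13 = 1 × 11 + 2
11 = 5 × 2 + 1
2 = 2 × 1 + 0
Continued fraction: [6; 1, 1, 1, 5, 2]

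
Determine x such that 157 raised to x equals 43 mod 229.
36

Baby-step giant-step with step n = ⌈√229⌉ = 16.
Baby steps 157^j mod 229 (j:value) for j=0..15: 0:1, 1:157, 2:146, 3:22, 4:19, 5:6, 6:26, 7:189, 8:132, 9:114, 10:36, 11:156, 12:218, 13:105, 14:226, 15:216.
Giant-step multiplier: 157^(-16) ≡ 157^(228-16) = 157^212 ≡ 126 (mod 229).
Giant steps γ_i = 43·126^i mod 229: γ_0=43, γ_1=151, γ_2=19 (in table at j=4).
x = i·n + j = 2·16 + 4 = 36.
Check: 157^36 ≡ 43 (mod 229).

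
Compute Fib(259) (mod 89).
5

Matrix identity: Q^n = [[F_(n+1), F_n], [F_n, F_(n-1)]] with Q = [[1,1],[1,0]].
n = 259 = 100000011₂. Square-and-multiply, entries mod 89:
Q^1 = [[1,1],[1,0]]
Q^2 = (Q^1)² = [[2,1],[1,1]]
Q^4 = (Q^2)² = [[5,3],[3,2]]
Q^8 = (Q^4)² = [[34,21],[21,13]]
Q^16 = (Q^8)² = [[84,8],[8,76]]
Q^32 = (Q^16)² = [[0,34],[34,55]]
Q^64 = (Q^32)² = [[88,1],[1,87]]
Q^129 = (Q^64)²·Q = [[88,2],[2,86]]
Q^259 = (Q^129)²·Q = [[86,5],[5,81]]
F_259 mod 89 = Q^259[0][1] = 5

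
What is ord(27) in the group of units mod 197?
196

197 is prime, so ord(27) divides φ(197) = 196.
Divisors of 196: 1, 2, 4, 7, 14, 28, 49, 98, 196.
Repeated squaring: 27^1 ≡ 27, 27^2 ≡ 138, 27^4 ≡ 132, 27^8 ≡ 88, 27^16 ≡ 61, 27^32 ≡ 175, 27^64 ≡ 90, 27^128 ≡ 23 (mod 197).
Test 27^d mod 197 for each divisor d in increasing order:
27^1 ≡ 27
27^2 ≡ 138
27^4 ≡ 132
27^7 = 27^4·27^2·27^1 ≡ 120
27^14 = 27^8·27^4·27^2 ≡ 19
27^28 = 27^16·27^8·27^4 ≡ 164
27^49 = 27^32·27^16·27^1 ≡ 14
27^98 = 27^64·27^32·27^2 ≡ 196
27^196 = 27^128·27^64·27^4 ≡ 1  ← first divisor giving 1
The order is 196.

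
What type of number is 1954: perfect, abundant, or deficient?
deficient

Proper divisors of 1954: sum = 1 + 2 + 977 = 980
Since 980 < 1954, 1954 is deficient.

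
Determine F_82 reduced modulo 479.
212

Matrix identity: Q^n = [[F_(n+1), F_n], [F_n, F_(n-1)]] with Q = [[1,1],[1,0]].
n = 82 = 1010010₂. Square-and-multiply, entries mod 479:
Q^1 = [[1,1],[1,0]]
Q^2 = (Q^1)² = [[2,1],[1,1]]
Q^5 = (Q^2)²·Q = [[8,5],[5,3]]
Q^10 = (Q^5)² = [[89,55],[55,34]]
Q^20 = (Q^10)² = [[408,59],[59,349]]
Q^41 = (Q^20)²·Q = [[16,379],[379,116]]
Q^82 = (Q^41)² = [[197,212],[212,464]]
F_82 mod 479 = Q^82[0][1] = 212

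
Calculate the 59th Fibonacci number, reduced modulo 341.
1

Matrix identity: Q^n = [[F_(n+1), F_n], [F_n, F_(n-1)]] with Q = [[1,1],[1,0]].
n = 59 = 111011₂. Square-and-multiply, entries mod 341:
Q^1 = [[1,1],[1,0]]
Q^3 = (Q^1)²·Q = [[3,2],[2,1]]
Q^7 = (Q^3)²·Q = [[21,13],[13,8]]
Q^14 = (Q^7)² = [[269,36],[36,233]]
Q^29 = (Q^14)²·Q = [[0,1],[1,340]]
Q^59 = (Q^29)²·Q = [[0,1],[1,340]]
F_59 mod 341 = Q^59[0][1] = 1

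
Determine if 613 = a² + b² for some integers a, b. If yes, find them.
17² + 18² (a=17, b=18)

Factorization: 613 = 613
By Fermat: n is sum of two squares iff every prime p ≡ 3 (mod 4) appears to even power.
All primes ≡ 3 (mod 4) appear to even power.
Search a = 0, 1, 2, … for 613 - a² a perfect square: first hit at a = 17: 613 - 289 = 324 = 18².
613 = 17² + 18² = 289 + 324 ✓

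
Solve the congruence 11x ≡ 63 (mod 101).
x ≡ 70 (mod 101)

gcd(11, 101) = 1, which divides 63, so solutions exist.
Find 11^(-1) mod 101 by the extended Euclidean algorithm:
101 = 9 × 11 + 2  ⟹  2 = (1)·101 + (-9)·11
11 = 5 × 2 + 1  ⟹  1 = (-5)·101 + (46)·11
So (46)·11 ≡ 1 (mod 101), i.e. 11^(-1) ≡ 46 (mod 101).
x ≡ 46 × 63 = 2898 ≡ 70 (mod 101).
Check: 11 × 70 = 770 ≡ 63 (mod 101).
Unique solution: x ≡ 70 (mod 101)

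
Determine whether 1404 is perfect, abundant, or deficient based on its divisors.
abundant

Proper divisors of 1404: sum = 1 + 2 + 3 + 4 + 6 + 9 + 12 + 13 + ... + 234 + 351 + 468 + 702 (23 divisors) = 2516
Since 2516 > 1404, 1404 is abundant.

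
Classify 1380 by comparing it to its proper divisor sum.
abundant

Proper divisors of 1380: sum = 1 + 2 + 3 + 4 + 5 + 6 + 10 + 12 + ... + 276 + 345 + 460 + 690 (23 divisors) = 2652
Since 2652 > 1380, 1380 is abundant.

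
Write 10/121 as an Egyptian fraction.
1/13 + 1/175 + 1/137638 + 1/37888300450

Greedy algorithm:
10/121: ceiling(121/10) = 13, use 1/13
9/1573: ceiling(1573/9) = 175, use 1/175
2/275275: ceiling(275275/2) = 137638, use 1/137638
1/37888300450: ceiling(37888300450/1) = 37888300450, use 1/37888300450
Result: 10/121 = 1/13 + 1/175 + 1/137638 + 1/37888300450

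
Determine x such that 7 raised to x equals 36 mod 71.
64

Baby-step giant-step with step n = ⌈√71⌉ = 9.
Baby steps 7^j mod 71 (j:value) for j=0..8: 0:1, 1:7, 2:49, 3:59, 4:58, 5:51, 6:2, 7:14, 8:27.
Giant-step multiplier: 7^(-9) ≡ 7^(70-9) = 7^61 ≡ 68 (mod 71).
Giant steps γ_i = 36·68^i mod 71: γ_0=36, γ_1=34, γ_2=40, γ_3=22, γ_4=5, γ_5=56, γ_6=45, γ_7=7 (in table at j=1).
x = i·n + j = 7·9 + 1 = 64.
Check: 7^64 ≡ 36 (mod 71).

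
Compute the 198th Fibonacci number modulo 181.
50

Matrix identity: Q^n = [[F_(n+1), F_n], [F_n, F_(n-1)]] with Q = [[1,1],[1,0]].
n = 198 = 11000110₂. Square-and-multiply, entries mod 181:
Q^1 = [[1,1],[1,0]]
Q^3 = (Q^1)²·Q = [[3,2],[2,1]]
Q^6 = (Q^3)² = [[13,8],[8,5]]
Q^12 = (Q^6)² = [[52,144],[144,89]]
Q^24 = (Q^12)² = [[91,32],[32,59]]
Q^49 = (Q^24)²·Q = [[168,74],[74,94]]
Q^99 = (Q^49)²·Q = [[55,34],[34,21]]
Q^198 = (Q^99)² = [[18,50],[50,149]]
F_198 mod 181 = Q^198[0][1] = 50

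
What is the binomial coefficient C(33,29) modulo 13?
9

Using Lucas' theorem:
Write n=33 and k=29 in base 13:
n in base 13: [2, 7]
k in base 13: [2, 3]
C(33,29) mod 13 = ∏ C(n_i, k_i) mod 13
Digit binomials (mod 13): C(2,2) = 1; C(7,3) = 35 ≡ 9
Product: 1 × 9 = 9 ≡ 9 (mod 13)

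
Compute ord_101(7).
100

101 is prime, so ord(7) divides φ(101) = 100.
Divisors of 100: 1, 2, 4, 5, 10, 20, 25, 50, 100.
Repeated squaring: 7^1 ≡ 7, 7^2 ≡ 49, 7^4 ≡ 78, 7^8 ≡ 24, 7^16 ≡ 71, 7^32 ≡ 92, 7^64 ≡ 81 (mod 101).
Test 7^d mod 101 for each divisor d in increasing order:
7^1 ≡ 7
7^2 ≡ 49
7^4 ≡ 78
7^5 = 7^4·7^1 ≡ 41
7^10 = 7^8·7^2 ≡ 65
7^20 = 7^16·7^4 ≡ 84
7^25 = 7^16·7^8·7^1 ≡ 10
7^50 = 7^32·7^16·7^2 ≡ 100
7^100 = 7^64·7^32·7^4 ≡ 1  ← first divisor giving 1
The order is 100.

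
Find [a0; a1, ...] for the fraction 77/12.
[6; 2, 2, 2]

Euclidean algorithm steps:
77 = 6 × 12 + 5
12 = 2 × 5 + 2
5 = 2 × 2 + 1
2 = 2 × 1 + 0
Continued fraction: [6; 2, 2, 2]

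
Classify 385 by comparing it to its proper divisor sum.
deficient

Proper divisors of 385: sum = 1 + 5 + 7 + 11 + 35 + 55 + 77 = 191
Since 191 < 385, 385 is deficient.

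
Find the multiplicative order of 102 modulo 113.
56

113 is prime, so ord(102) divides φ(113) = 112.
Divisors of 112: 1, 2, 4, 7, 8, 14, 16, 28, 56, 112.
Repeated squaring: 102^1 ≡ 102, 102^2 ≡ 8, 102^4 ≡ 64, 102^8 ≡ 28, 102^16 ≡ 106, 102^32 ≡ 49, 102^64 ≡ 28 (mod 113).
Test 102^d mod 113 for each divisor d in increasing order:
102^1 ≡ 102
102^2 ≡ 8
102^4 ≡ 64
102^7 = 102^4·102^2·102^1 ≡ 18
102^8 ≡ 28
102^14 = 102^8·102^4·102^2 ≡ 98
102^16 ≡ 106
102^28 = 102^16·102^8·102^4 ≡ 112
102^56 = 102^32·102^16·102^8 ≡ 1  ← first divisor giving 1
The order is 56.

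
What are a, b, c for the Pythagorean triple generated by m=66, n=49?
(1955, 6468, 6757)

Euclid's formula: a = m² - n², b = 2mn, c = m² + n²
m = 66, n = 49
a = 66² - 49² = 4356 - 2401 = 1955
b = 2 × 66 × 49 = 6468
c = 66² + 49² = 4356 + 2401 = 6757
Verification: 1955² + 6468² = 3822025 + 41835024 = 45657049 = 6757² ✓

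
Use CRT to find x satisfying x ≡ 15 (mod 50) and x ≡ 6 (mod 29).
615

Using Chinese Remainder Theorem:
M = 50 × 29 = 1450
M1 = 29, M2 = 50
y1 = 29^(-1) mod 50 = 19
y2 = 50^(-1) mod 29 = 18
x = (15×29×19 + 6×50×18) mod 1450 = 615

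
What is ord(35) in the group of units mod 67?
33

67 is prime, so ord(35) divides φ(67) = 66.
Divisors of 66: 1, 2, 3, 6, 11, 22, 33, 66.
Repeated squaring: 35^1 ≡ 35, 35^2 ≡ 19, 35^4 ≡ 26, 35^8 ≡ 6, 35^16 ≡ 36, 35^32 ≡ 23, 35^64 ≡ 60 (mod 67).
Test 35^d mod 67 for each divisor d in increasing order:
35^1 ≡ 35
35^2 ≡ 19
35^3 = 35^2·35^1 ≡ 62
35^6 = 35^4·35^2 ≡ 25
35^11 = 35^8·35^2·35^1 ≡ 37
35^22 = 35^16·35^4·35^2 ≡ 29
35^33 = 35^32·35^1 ≡ 1  ← first divisor giving 1
The order is 33.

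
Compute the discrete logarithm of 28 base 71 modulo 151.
21

Baby-step giant-step with step n = ⌈√151⌉ = 13.
Baby steps 71^j mod 151 (j:value) for j=0..12: 0:1, 1:71, 2:58, 3:41, 4:42, 5:113, 6:20, 7:61, 8:103, 9:65, 10:85, 11:146, 12:98.
Giant-step multiplier: 71^(-13) ≡ 71^(150-13) = 71^137 ≡ 63 (mod 151).
Giant steps γ_i = 28·63^i mod 151: γ_0=28, γ_1=103 (in table at j=8).
x = i·n + j = 1·13 + 8 = 21.
Check: 71^21 ≡ 28 (mod 151).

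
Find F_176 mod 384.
165

Matrix identity: Q^n = [[F_(n+1), F_n], [F_n, F_(n-1)]] with Q = [[1,1],[1,0]].
n = 176 = 10110000₂. Square-and-multiply, entries mod 384:
Q^1 = [[1,1],[1,0]]
Q^2 = (Q^1)² = [[2,1],[1,1]]
Q^5 = (Q^2)²·Q = [[8,5],[5,3]]
Q^11 = (Q^5)²·Q = [[144,89],[89,55]]
Q^22 = (Q^11)² = [[241,47],[47,194]]
Q^44 = (Q^22)² = [[2,93],[93,293]]
Q^88 = (Q^44)² = [[205,171],[171,34]]
Q^176 = (Q^88)² = [[226,165],[165,61]]
F_176 mod 384 = Q^176[0][1] = 165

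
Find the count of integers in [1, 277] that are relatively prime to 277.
276

277 = 277
φ(n) = n × ∏(1 - 1/p) for each prime p dividing n
φ(277) = 277 × (1 - 1/277) = 276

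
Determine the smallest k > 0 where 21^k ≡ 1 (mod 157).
156

157 is prime, so ord(21) divides φ(157) = 156.
Divisors of 156: 1, 2, 3, 4, 6, 12, 13, 26, 39, 52, 78, 156.
Repeated squaring: 21^1 ≡ 21, 21^2 ≡ 127, 21^4 ≡ 115, 21^8 ≡ 37, 21^16 ≡ 113, 21^32 ≡ 52, 21^64 ≡ 35, 21^128 ≡ 126 (mod 157).
Test 21^d mod 157 for each divisor d in increasing order:
21^1 ≡ 21
21^2 ≡ 127
21^3 = 21^2·21^1 ≡ 155
21^4 ≡ 115
21^6 = 21^4·21^2 ≡ 4
21^12 = 21^8·21^4 ≡ 16
21^13 = 21^8·21^4·21^1 ≡ 22
21^26 = 21^16·21^8·21^2 ≡ 13
21^39 = 21^32·21^4·21^2·21^1 ≡ 129
21^52 = 21^32·21^16·21^4 ≡ 12
21^78 = 21^64·21^8·21^4·21^2 ≡ 156
21^156 = 21^128·21^16·21^8·21^4 ≡ 1  ← first divisor giving 1
The order is 156.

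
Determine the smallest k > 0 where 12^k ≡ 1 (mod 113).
112

113 is prime, so ord(12) divides φ(113) = 112.
Divisors of 112: 1, 2, 4, 7, 8, 14, 16, 28, 56, 112.
Repeated squaring: 12^1 ≡ 12, 12^2 ≡ 31, 12^4 ≡ 57, 12^8 ≡ 85, 12^16 ≡ 106, 12^32 ≡ 49, 12^64 ≡ 28 (mod 113).
Test 12^d mod 113 for each divisor d in increasing order:
12^1 ≡ 12
12^2 ≡ 31
12^4 ≡ 57
12^7 = 12^4·12^2·12^1 ≡ 73
12^8 ≡ 85
12^14 = 12^8·12^4·12^2 ≡ 18
12^16 ≡ 106
12^28 = 12^16·12^8·12^4 ≡ 98
12^56 = 12^32·12^16·12^8 ≡ 112
12^112 = 12^64·12^32·12^16 ≡ 1  ← first divisor giving 1
The order is 112.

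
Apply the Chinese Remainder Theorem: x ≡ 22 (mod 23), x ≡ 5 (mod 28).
229

Using Chinese Remainder Theorem:
M = 23 × 28 = 644
M1 = 28, M2 = 23
y1 = 28^(-1) mod 23 = 14
y2 = 23^(-1) mod 28 = 11
x = (22×28×14 + 5×23×11) mod 644 = 229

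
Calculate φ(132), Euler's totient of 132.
40

132 = 2^2 × 3 × 11
φ(n) = n × ∏(1 - 1/p) for each prime p dividing n
φ(132) = 132 × (1 - 1/2) × (1 - 1/3) × (1 - 1/11) = 40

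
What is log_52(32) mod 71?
50

Baby-step giant-step with step n = ⌈√71⌉ = 9.
Baby steps 52^j mod 71 (j:value) for j=0..8: 0:1, 1:52, 2:6, 3:28, 4:36, 5:26, 6:3, 7:14, 8:18.
Giant-step multiplier: 52^(-9) ≡ 52^(70-9) = 52^61 ≡ 11 (mod 71).
Giant steps γ_i = 32·11^i mod 71: γ_0=32, γ_1=68, γ_2=38, γ_3=63, γ_4=54, γ_5=26 (in table at j=5).
x = i·n + j = 5·9 + 5 = 50.
Check: 52^50 ≡ 32 (mod 71).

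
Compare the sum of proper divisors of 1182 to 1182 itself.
abundant

Proper divisors of 1182: sum = 1 + 2 + 3 + 6 + 197 + 394 + 591 = 1194
Since 1194 > 1182, 1182 is abundant.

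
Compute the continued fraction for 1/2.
[0; 2]

Euclidean algorithm steps:
1 = 0 × 2 + 1
2 = 2 × 1 + 0
Continued fraction: [0; 2]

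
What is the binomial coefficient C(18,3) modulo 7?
4

Using Lucas' theorem:
Write n=18 and k=3 in base 7:
n in base 7: [2, 4]
k in base 7: [0, 3]
C(18,3) mod 7 = ∏ C(n_i, k_i) mod 7
Digit binomials (mod 7): C(2,0) = 1; C(4,3) = 4
Product: 1 × 4 = 4 ≡ 4 (mod 7)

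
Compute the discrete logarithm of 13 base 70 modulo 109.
11

Baby-step giant-step with step n = ⌈√109⌉ = 11.
Baby steps 70^j mod 109 (j:value) for j=0..10: 0:1, 1:70, 2:104, 3:86, 4:25, 5:6, 6:93, 7:79, 8:80, 9:41, 10:36.
Giant-step multiplier: 70^(-11) ≡ 70^(108-11) = 70^97 ≡ 42 (mod 109).
Giant steps γ_i = 13·42^i mod 109: γ_0=13, γ_1=1 (in table at j=0).
x = i·n + j = 1·11 + 0 = 11.
Check: 70^11 ≡ 13 (mod 109).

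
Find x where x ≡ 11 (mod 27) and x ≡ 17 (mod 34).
119

Using Chinese Remainder Theorem:
M = 27 × 34 = 918
M1 = 34, M2 = 27
y1 = 34^(-1) mod 27 = 4
y2 = 27^(-1) mod 34 = 29
x = (11×34×4 + 17×27×29) mod 918 = 119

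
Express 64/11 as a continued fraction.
[5; 1, 4, 2]

Euclidean algorithm steps:
64 = 5 × 11 + 9
11 = 1 × 9 + 2
9 = 4 × 2 + 1
2 = 2 × 1 + 0
Continued fraction: [5; 1, 4, 2]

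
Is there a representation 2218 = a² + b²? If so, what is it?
3² + 47² (a=3, b=47)

Factorization: 2218 = 2 × 1109
By Fermat: n is sum of two squares iff every prime p ≡ 3 (mod 4) appears to even power.
All primes ≡ 3 (mod 4) appear to even power.
Search a = 0, 1, 2, … for 2218 - a² a perfect square: first hit at a = 3: 2218 - 9 = 2209 = 47².
2218 = 3² + 47² = 9 + 2209 ✓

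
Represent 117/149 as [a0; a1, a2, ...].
[0; 1, 3, 1, 1, 1, 10]

Euclidean algorithm steps:
117 = 0 × 149 + 117
149 = 1 × 117 + 32
117 = 3 × 32 + 21
32 = 1 × 21 + 11
21 = 1 × 11 + 10
11 = 1 × 10 + 1
10 = 10 × 1 + 0
Continued fraction: [0; 1, 3, 1, 1, 1, 10]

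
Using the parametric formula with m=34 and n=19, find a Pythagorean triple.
(795, 1292, 1517)

Euclid's formula: a = m² - n², b = 2mn, c = m² + n²
m = 34, n = 19
a = 34² - 19² = 1156 - 361 = 795
b = 2 × 34 × 19 = 1292
c = 34² + 19² = 1156 + 361 = 1517
Verification: 795² + 1292² = 632025 + 1669264 = 2301289 = 1517² ✓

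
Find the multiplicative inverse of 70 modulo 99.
58

gcd(70, 99) = 1, so the inverse exists.
Extended Euclidean algorithm on (99, 70):
99 = 1 × 70 + 29  ⟹  29 = (1)·99 + (-1)·70
70 = 2 × 29 + 12  ⟹  12 = (-2)·99 + (3)·70
29 = 2 × 12 + 5  ⟹  5 = (5)·99 + (-7)·70
12 = 2 × 5 + 2  ⟹  2 = (-12)·99 + (17)·70
5 = 2 × 2 + 1  ⟹  1 = (29)·99 + (-41)·70
So (-41)·70 ≡ 1 (mod 99), i.e. 70^(-1) ≡ -41 ≡ 58 (mod 99).
Check: 70 × 58 = 4060 ≡ 1 (mod 99)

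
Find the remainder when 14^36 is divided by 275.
36

Repeated squaring. Binary of 36 = 100100.
14^1 ≡ 14 (mod 275); 14^2 ≡ 196 (mod 275); 14^4 ≡ 191 (mod 275); 14^8 ≡ 181 (mod 275); 14^16 ≡ 36 (mod 275); 14^32 ≡ 196 (mod 275)
14^36 = 14^4 × 14^32 ≡ 36 (mod 275)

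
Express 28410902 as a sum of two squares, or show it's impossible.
Not possible

Factorization: 28410902 = 2 × 13 × 103^3
By Fermat: n is sum of two squares iff every prime p ≡ 3 (mod 4) appears to even power.
Prime(s) ≡ 3 (mod 4) with odd exponent: [(103, 3)]
Therefore 28410902 cannot be expressed as a² + b².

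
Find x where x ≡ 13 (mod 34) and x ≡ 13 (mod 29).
13

Using Chinese Remainder Theorem:
M = 34 × 29 = 986
M1 = 29, M2 = 34
y1 = 29^(-1) mod 34 = 27
y2 = 34^(-1) mod 29 = 6
x = (13×29×27 + 13×34×6) mod 986 = 13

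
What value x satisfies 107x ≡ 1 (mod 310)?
113

gcd(107, 310) = 1, so the inverse exists.
Extended Euclidean algorithm on (310, 107):
310 = 2 × 107 + 96  ⟹  96 = (1)·310 + (-2)·107
107 = 1 × 96 + 11  ⟹  11 = (-1)·310 + (3)·107
96 = 8 × 11 + 8  ⟹  8 = (9)·310 + (-26)·107
11 = 1 × 8 + 3  ⟹  3 = (-10)·310 + (29)·107
8 = 2 × 3 + 2  ⟹  2 = (29)·310 + (-84)·107
3 = 1 × 2 + 1  ⟹  1 = (-39)·310 + (113)·107
So (113)·107 ≡ 1 (mod 310), i.e. 107^(-1) ≡ 113 (mod 310).
Check: 107 × 113 = 12091 ≡ 1 (mod 310)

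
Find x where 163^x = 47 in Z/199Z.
178

Baby-step giant-step with step n = ⌈√199⌉ = 15.
Baby steps 163^j mod 199 (j:value) for j=0..14: 0:1, 1:163, 2:102, 3:109, 4:56, 5:173, 6:140, 7:134, 8:151, 9:136, 10:79, 11:141, 12:98, 13:54, 14:46.
Giant-step multiplier: 163^(-15) ≡ 163^(198-15) = 163^183 ≡ 171 (mod 199).
Giant steps γ_i = 47·171^i mod 199: γ_0=47, γ_1=77, γ_2=33, γ_3=71, γ_4=2, γ_5=143, γ_6=175, γ_7=75, γ_8=89, γ_9=95, γ_10=126, γ_11=54 (in table at j=13).
x = i·n + j = 11·15 + 13 = 178.
Check: 163^178 ≡ 47 (mod 199).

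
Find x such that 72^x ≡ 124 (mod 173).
32

Baby-step giant-step with step n = ⌈√173⌉ = 14.
Baby steps 72^j mod 173 (j:value) for j=0..13: 0:1, 1:72, 2:167, 3:87, 4:36, 5:170, 6:130, 7:18, 8:85, 9:65, 10:9, 11:129, 12:119, 13:91.
Giant-step multiplier: 72^(-14) ≡ 72^(172-14) = 72^158 ≡ 55 (mod 173).
Giant steps γ_i = 124·55^i mod 173: γ_0=124, γ_1=73, γ_2=36 (in table at j=4).
x = i·n + j = 2·14 + 4 = 32.
Check: 72^32 ≡ 124 (mod 173).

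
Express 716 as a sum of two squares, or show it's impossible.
Not possible

Factorization: 716 = 2^2 × 179
By Fermat: n is sum of two squares iff every prime p ≡ 3 (mod 4) appears to even power.
Prime(s) ≡ 3 (mod 4) with odd exponent: [(179, 1)]
Therefore 716 cannot be expressed as a² + b².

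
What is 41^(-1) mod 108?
29

gcd(41, 108) = 1, so the inverse exists.
Extended Euclidean algorithm on (108, 41):
108 = 2 × 41 + 26  ⟹  26 = (1)·108 + (-2)·41
41 = 1 × 26 + 15  ⟹  15 = (-1)·108 + (3)·41
26 = 1 × 15 + 11  ⟹  11 = (2)·108 + (-5)·41
15 = 1 × 11 + 4  ⟹  4 = (-3)·108 + (8)·41
11 = 2 × 4 + 3  ⟹  3 = (8)·108 + (-21)·41
4 = 1 × 3 + 1  ⟹  1 = (-11)·108 + (29)·41
So (29)·41 ≡ 1 (mod 108), i.e. 41^(-1) ≡ 29 (mod 108).
Check: 41 × 29 = 1189 ≡ 1 (mod 108)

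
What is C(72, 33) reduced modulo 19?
7

Using Lucas' theorem:
Write n=72 and k=33 in base 19:
n in base 19: [3, 15]
k in base 19: [1, 14]
C(72,33) mod 19 = ∏ C(n_i, k_i) mod 19
Digit binomials (mod 19): C(3,1) = 3; C(15,14) = 15
Product: 3 × 15 = 45 ≡ 7 (mod 19)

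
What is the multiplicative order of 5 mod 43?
42

43 is prime, so ord(5) divides φ(43) = 42.
Divisors of 42: 1, 2, 3, 6, 7, 14, 21, 42.
Repeated squaring: 5^1 ≡ 5, 5^2 ≡ 25, 5^4 ≡ 23, 5^8 ≡ 13, 5^16 ≡ 40, 5^32 ≡ 9 (mod 43).
Test 5^d mod 43 for each divisor d in increasing order:
5^1 ≡ 5
5^2 ≡ 25
5^3 = 5^2·5^1 ≡ 39
5^6 = 5^4·5^2 ≡ 16
5^7 = 5^4·5^2·5^1 ≡ 37
5^14 = 5^8·5^4·5^2 ≡ 36
5^21 = 5^16·5^4·5^1 ≡ 42
5^42 = 5^32·5^8·5^2 ≡ 1  ← first divisor giving 1
The order is 42.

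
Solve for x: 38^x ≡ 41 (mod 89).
47

Baby-step giant-step with step n = ⌈√89⌉ = 10.
Baby steps 38^j mod 89 (j:value) for j=0..9: 0:1, 1:38, 2:20, 3:48, 4:44, 5:70, 6:79, 7:65, 8:67, 9:54.
Giant-step multiplier: 38^(-10) ≡ 38^(88-10) = 38^78 ≡ 18 (mod 89).
Giant steps γ_i = 41·18^i mod 89: γ_0=41, γ_1=26, γ_2=23, γ_3=58, γ_4=65 (in table at j=7).
x = i·n + j = 4·10 + 7 = 47.
Check: 38^47 ≡ 41 (mod 89).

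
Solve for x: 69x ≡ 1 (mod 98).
27

gcd(69, 98) = 1, so the inverse exists.
Extended Euclidean algorithm on (98, 69):
98 = 1 × 69 + 29  ⟹  29 = (1)·98 + (-1)·69
69 = 2 × 29 + 11  ⟹  11 = (-2)·98 + (3)·69
29 = 2 × 11 + 7  ⟹  7 = (5)·98 + (-7)·69
11 = 1 × 7 + 4  ⟹  4 = (-7)·98 + (10)·69
7 = 1 × 4 + 3  ⟹  3 = (12)·98 + (-17)·69
4 = 1 × 3 + 1  ⟹  1 = (-19)·98 + (27)·69
So (27)·69 ≡ 1 (mod 98), i.e. 69^(-1) ≡ 27 (mod 98).
Check: 69 × 27 = 1863 ≡ 1 (mod 98)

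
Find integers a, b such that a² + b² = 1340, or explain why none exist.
Not possible

Factorization: 1340 = 2^2 × 5 × 67
By Fermat: n is sum of two squares iff every prime p ≡ 3 (mod 4) appears to even power.
Prime(s) ≡ 3 (mod 4) with odd exponent: [(67, 1)]
Therefore 1340 cannot be expressed as a² + b².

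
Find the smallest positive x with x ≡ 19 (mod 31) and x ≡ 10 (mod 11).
329

Using Chinese Remainder Theorem:
M = 31 × 11 = 341
M1 = 11, M2 = 31
y1 = 11^(-1) mod 31 = 17
y2 = 31^(-1) mod 11 = 5
x = (19×11×17 + 10×31×5) mod 341 = 329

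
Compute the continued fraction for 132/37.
[3; 1, 1, 3, 5]

Euclidean algorithm steps:
132 = 3 × 37 + 21
37 = 1 × 21 + 16
21 = 1 × 16 + 5
16 = 3 × 5 + 1
5 = 5 × 1 + 0
Continued fraction: [3; 1, 1, 3, 5]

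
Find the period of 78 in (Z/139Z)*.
69

139 is prime, so ord(78) divides φ(139) = 138.
Divisors of 138: 1, 2, 3, 6, 23, 46, 69, 138.
Repeated squaring: 78^1 ≡ 78, 78^2 ≡ 107, 78^4 ≡ 51, 78^8 ≡ 99, 78^16 ≡ 71, 78^32 ≡ 37, 78^64 ≡ 118, 78^128 ≡ 24 (mod 139).
Test 78^d mod 139 for each divisor d in increasing order:
78^1 ≡ 78
78^2 ≡ 107
78^3 = 78^2·78^1 ≡ 6
78^6 = 78^4·78^2 ≡ 36
78^23 = 78^16·78^4·78^2·78^1 ≡ 42
78^46 = 78^32·78^8·78^4·78^2 ≡ 96
78^69 = 78^64·78^4·78^1 ≡ 1  ← first divisor giving 1
The order is 69.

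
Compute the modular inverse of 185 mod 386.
217

gcd(185, 386) = 1, so the inverse exists.
Extended Euclidean algorithm on (386, 185):
386 = 2 × 185 + 16  ⟹  16 = (1)·386 + (-2)·185
185 = 11 × 16 + 9  ⟹  9 = (-11)·386 + (23)·185
16 = 1 × 9 + 7  ⟹  7 = (12)·386 + (-25)·185
9 = 1 × 7 + 2  ⟹  2 = (-23)·386 + (48)·185
7 = 3 × 2 + 1  ⟹  1 = (81)·386 + (-169)·185
So (-169)·185 ≡ 1 (mod 386), i.e. 185^(-1) ≡ -169 ≡ 217 (mod 386).
Check: 185 × 217 = 40145 ≡ 1 (mod 386)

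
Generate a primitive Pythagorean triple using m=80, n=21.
(5959, 3360, 6841)

Euclid's formula: a = m² - n², b = 2mn, c = m² + n²
m = 80, n = 21
a = 80² - 21² = 6400 - 441 = 5959
b = 2 × 80 × 21 = 3360
c = 80² + 21² = 6400 + 441 = 6841
Verification: 5959² + 3360² = 35509681 + 11289600 = 46799281 = 6841² ✓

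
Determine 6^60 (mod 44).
12

Repeated squaring. Binary of 60 = 111100.
6^1 ≡ 6 (mod 44); 6^2 ≡ 36 (mod 44); 6^4 ≡ 20 (mod 44); 6^8 ≡ 4 (mod 44); 6^16 ≡ 16 (mod 44); 6^32 ≡ 36 (mod 44)
6^60 = 6^4 × 6^8 × 6^16 × 6^32 ≡ 12 (mod 44)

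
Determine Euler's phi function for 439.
438

439 = 439
φ(n) = n × ∏(1 - 1/p) for each prime p dividing n
φ(439) = 439 × (1 - 1/439) = 438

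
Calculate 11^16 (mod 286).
55

Repeated squaring. Binary of 16 = 10000.
11^1 ≡ 11 (mod 286); 11^2 ≡ 121 (mod 286); 11^4 ≡ 55 (mod 286); 11^8 ≡ 165 (mod 286); 11^16 ≡ 55 (mod 286)
11^16 = 11^16 ≡ 55 (mod 286)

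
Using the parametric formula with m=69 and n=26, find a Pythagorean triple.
(4085, 3588, 5437)

Euclid's formula: a = m² - n², b = 2mn, c = m² + n²
m = 69, n = 26
a = 69² - 26² = 4761 - 676 = 4085
b = 2 × 69 × 26 = 3588
c = 69² + 26² = 4761 + 676 = 5437
Verification: 4085² + 3588² = 16687225 + 12873744 = 29560969 = 5437² ✓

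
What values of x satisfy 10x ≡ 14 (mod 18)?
x ≡ 5 (mod 9)

gcd(10, 18) = 2, which divides 14, so solutions exist.
Divide through by 2: 5x ≡ 7 (mod 9).
Find 5^(-1) mod 9 by the extended Euclidean algorithm:
9 = 1 × 5 + 4  ⟹  4 = (1)·9 + (-1)·5
5 = 1 × 4 + 1  ⟹  1 = (-1)·9 + (2)·5
So (2)·5 ≡ 1 (mod 9), i.e. 5^(-1) ≡ 2 (mod 9).
x ≡ 2 × 7 = 14 ≡ 5 (mod 9).
Check: 10 × 5 = 50 ≡ 14 (mod 18).
x ≡ 5 (mod 9), giving 2 solutions mod 18.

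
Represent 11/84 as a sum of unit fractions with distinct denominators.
1/8 + 1/168

Greedy algorithm:
11/84: ceiling(84/11) = 8, use 1/8
1/168: ceiling(168/1) = 168, use 1/168
Result: 11/84 = 1/8 + 1/168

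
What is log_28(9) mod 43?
34

Baby-step giant-step with step n = ⌈√43⌉ = 7.
Baby steps 28^j mod 43 (j:value) for j=0..6: 0:1, 1:28, 2:10, 3:22, 4:14, 5:5, 6:11.
Giant-step multiplier: 28^(-7) ≡ 28^(42-7) = 28^35 ≡ 37 (mod 43).
Giant steps γ_i = 9·37^i mod 43: γ_0=9, γ_1=32, γ_2=23, γ_3=34, γ_4=11 (in table at j=6).
x = i·n + j = 4·7 + 6 = 34.
Check: 28^34 ≡ 9 (mod 43).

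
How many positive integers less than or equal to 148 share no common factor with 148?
72

148 = 2^2 × 37
φ(n) = n × ∏(1 - 1/p) for each prime p dividing n
φ(148) = 148 × (1 - 1/2) × (1 - 1/37) = 72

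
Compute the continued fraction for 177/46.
[3; 1, 5, 1, 1, 3]

Euclidean algorithm steps:
177 = 3 × 46 + 39
46 = 1 × 39 + 7
39 = 5 × 7 + 4
7 = 1 × 4 + 3
4 = 1 × 3 + 1
3 = 3 × 1 + 0
Continued fraction: [3; 1, 5, 1, 1, 3]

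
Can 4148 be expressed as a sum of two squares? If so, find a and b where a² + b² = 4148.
28² + 58² (a=28, b=58)

Factorization: 4148 = 2^2 × 17 × 61
By Fermat: n is sum of two squares iff every prime p ≡ 3 (mod 4) appears to even power.
All primes ≡ 3 (mod 4) appear to even power.
Search a = 0, 1, 2, … for 4148 - a² a perfect square: first hit at a = 28: 4148 - 784 = 3364 = 58².
4148 = 28² + 58² = 784 + 3364 ✓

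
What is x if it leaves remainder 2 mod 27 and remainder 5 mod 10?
245

Using Chinese Remainder Theorem:
M = 27 × 10 = 270
M1 = 10, M2 = 27
y1 = 10^(-1) mod 27 = 19
y2 = 27^(-1) mod 10 = 3
x = (2×10×19 + 5×27×3) mod 270 = 245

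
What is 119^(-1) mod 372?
347

gcd(119, 372) = 1, so the inverse exists.
Extended Euclidean algorithm on (372, 119):
372 = 3 × 119 + 15  ⟹  15 = (1)·372 + (-3)·119
119 = 7 × 15 + 14  ⟹  14 = (-7)·372 + (22)·119
15 = 1 × 14 + 1  ⟹  1 = (8)·372 + (-25)·119
So (-25)·119 ≡ 1 (mod 372), i.e. 119^(-1) ≡ -25 ≡ 347 (mod 372).
Check: 119 × 347 = 41293 ≡ 1 (mod 372)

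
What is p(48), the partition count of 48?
147273

p(n) counts ways to write n as a sum of positive integers (order ignored).
Euler's pentagonal recurrence: p(k) = p(k-1) + p(k-2) - p(k-5) - p(k-7) + p(k-12) + p(k-15) - ... (offsets j(3j∓1)/2, signs ++--, p(0)=1, p(<0)=0).
DP table for k = 0..47: p(0)=1, p(1)=1, p(2)=2, p(3)=3, p(4)=5, p(5)=7, p(6)=11, p(7)=15, p(8)=22, p(9)=30, p(10)=42, p(11)=56, p(12)=77, p(13)=101, p(14)=135, p(15)=176, p(16)=231, p(17)=297, p(18)=385, p(19)=490, p(20)=627, p(21)=792, p(22)=1002, p(23)=1255, p(24)=1575, p(25)=1958, p(26)=2436, p(27)=3010, p(28)=3718, p(29)=4565, p(30)=5604, p(31)=6842, p(32)=8349, p(33)=10143, p(34)=12310, p(35)=14883, p(36)=17977, p(37)=21637, p(38)=26015, p(39)=31185, p(40)=37338, p(41)=44583, p(42)=53174, p(43)=63261, p(44)=75175, p(45)=89134, p(46)=105558, p(47)=124754.
Final step: p(48) = p(47) + p(46) - p(43) - p(41) + p(36) + p(33) - p(26) - p(22) + p(13) + p(8)
= 124754 + 105558 - 63261 - 44583 + 17977 + 10143 - 2436 - 1002 + 101 + 22
= 147273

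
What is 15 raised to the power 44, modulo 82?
31

Repeated squaring. Binary of 44 = 101100.
15^1 ≡ 15 (mod 82); 15^2 ≡ 61 (mod 82); 15^4 ≡ 31 (mod 82); 15^8 ≡ 59 (mod 82); 15^16 ≡ 37 (mod 82); 15^32 ≡ 57 (mod 82)
15^44 = 15^4 × 15^8 × 15^32 ≡ 31 (mod 82)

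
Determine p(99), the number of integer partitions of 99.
169229875

p(n) counts ways to write n as a sum of positive integers (order ignored).
Euler's pentagonal recurrence: p(k) = p(k-1) + p(k-2) - p(k-5) - p(k-7) + p(k-12) + p(k-15) - ... (offsets j(3j∓1)/2, signs ++--, p(0)=1, p(<0)=0).
DP table for k = 0..98: p(0)=1, p(1)=1, p(2)=2, p(3)=3, p(4)=5, p(5)=7, p(6)=11, p(7)=15, p(8)=22, p(9)=30, p(10)=42, p(11)=56, p(12)=77, p(13)=101, p(14)=135, p(15)=176, p(16)=231, p(17)=297, p(18)=385, p(19)=490, p(20)=627, p(21)=792, p(22)=1002, p(23)=1255, p(24)=1575, p(25)=1958, p(26)=2436, p(27)=3010, p(28)=3718, p(29)=4565, p(30)=5604, p(31)=6842, p(32)=8349, p(33)=10143, p(34)=12310, p(35)=14883, p(36)=17977, p(37)=21637, p(38)=26015, p(39)=31185, p(40)=37338, p(41)=44583, p(42)=53174, p(43)=63261, p(44)=75175, p(45)=89134, p(46)=105558, p(47)=124754, p(48)=147273, p(49)=173525, p(50)=204226, p(51)=239943, p(52)=281589, p(53)=329931, p(54)=386155, p(55)=451276, p(56)=526823, p(57)=614154, p(58)=715220, p(59)=831820, p(60)=966467, p(61)=1121505, p(62)=1300156, p(63)=1505499, p(64)=1741630, p(65)=2012558, p(66)=2323520, p(67)=2679689, p(68)=3087735, p(69)=3554345, p(70)=4087968, p(71)=4697205, p(72)=5392783, p(73)=6185689, p(74)=7089500, p(75)=8118264, p(76)=9289091, p(77)=10619863, p(78)=12132164, p(79)=13848650, p(80)=15796476, p(81)=18004327, p(82)=20506255, p(83)=23338469, p(84)=26543660, p(85)=30167357, p(86)=34262962, p(87)=38887673, p(88)=44108109, p(89)=49995925, p(90)=56634173, p(91)=64112359, p(92)=72533807, p(93)=82010177, p(94)=92669720, p(95)=104651419, p(96)=118114304, p(97)=133230930, p(98)=150198136.
Final step: p(99) = p(98) + p(97) - p(94) - p(92) + p(87) + p(84) - p(77) - p(73) + p(64) + p(59) - p(48) - p(42) + p(29) + p(22) - p(7)
= 150198136 + 133230930 - 92669720 - 72533807 + 38887673 + 26543660 - 10619863 - 6185689 + 1741630 + 831820 - 147273 - 53174 + 4565 + 1002 - 15
= 169229875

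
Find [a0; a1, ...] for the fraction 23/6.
[3; 1, 5]

Euclidean algorithm steps:
23 = 3 × 6 + 5
6 = 1 × 5 + 1
5 = 5 × 1 + 0
Continued fraction: [3; 1, 5]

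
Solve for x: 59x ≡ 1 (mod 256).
243

gcd(59, 256) = 1, so the inverse exists.
Extended Euclidean algorithm on (256, 59):
256 = 4 × 59 + 20  ⟹  20 = (1)·256 + (-4)·59
59 = 2 × 20 + 19  ⟹  19 = (-2)·256 + (9)·59
20 = 1 × 19 + 1  ⟹  1 = (3)·256 + (-13)·59
So (-13)·59 ≡ 1 (mod 256), i.e. 59^(-1) ≡ -13 ≡ 243 (mod 256).
Check: 59 × 243 = 14337 ≡ 1 (mod 256)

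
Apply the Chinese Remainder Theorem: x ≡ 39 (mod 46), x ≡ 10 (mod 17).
775

Using Chinese Remainder Theorem:
M = 46 × 17 = 782
M1 = 17, M2 = 46
y1 = 17^(-1) mod 46 = 19
y2 = 46^(-1) mod 17 = 10
x = (39×17×19 + 10×46×10) mod 782 = 775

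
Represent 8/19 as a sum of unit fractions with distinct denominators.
1/3 + 1/12 + 1/228

Greedy algorithm:
8/19: ceiling(19/8) = 3, use 1/3
5/57: ceiling(57/5) = 12, use 1/12
1/228: ceiling(228/1) = 228, use 1/228
Result: 8/19 = 1/3 + 1/12 + 1/228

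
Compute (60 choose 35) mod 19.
0

Using Lucas' theorem:
Write n=60 and k=35 in base 19:
n in base 19: [3, 3]
k in base 19: [1, 16]
C(60,35) mod 19 = ∏ C(n_i, k_i) mod 19
Digit binomials (mod 19): C(3,1) = 3; C(3,16) = 0 (k_i > n_i)
Product: 3 × 0 = 0 ≡ 0 (mod 19)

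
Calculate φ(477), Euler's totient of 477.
312

477 = 3^2 × 53
φ(n) = n × ∏(1 - 1/p) for each prime p dividing n
φ(477) = 477 × (1 - 1/3) × (1 - 1/53) = 312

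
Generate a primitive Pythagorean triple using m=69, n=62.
(917, 8556, 8605)

Euclid's formula: a = m² - n², b = 2mn, c = m² + n²
m = 69, n = 62
a = 69² - 62² = 4761 - 3844 = 917
b = 2 × 69 × 62 = 8556
c = 69² + 62² = 4761 + 3844 = 8605
Verification: 917² + 8556² = 840889 + 73205136 = 74046025 = 8605² ✓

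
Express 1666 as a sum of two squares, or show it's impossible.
21² + 35² (a=21, b=35)

Factorization: 1666 = 2 × 7^2 × 17
By Fermat: n is sum of two squares iff every prime p ≡ 3 (mod 4) appears to even power.
All primes ≡ 3 (mod 4) appear to even power.
Search a = 0, 1, 2, … for 1666 - a² a perfect square: first hit at a = 21: 1666 - 441 = 1225 = 35².
1666 = 21² + 35² = 441 + 1225 ✓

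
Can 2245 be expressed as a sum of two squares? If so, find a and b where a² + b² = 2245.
6² + 47² (a=6, b=47)

Factorization: 2245 = 5 × 449
By Fermat: n is sum of two squares iff every prime p ≡ 3 (mod 4) appears to even power.
All primes ≡ 3 (mod 4) appear to even power.
Search a = 0, 1, 2, … for 2245 - a² a perfect square: first hit at a = 6: 2245 - 36 = 2209 = 47².
2245 = 6² + 47² = 36 + 2209 ✓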